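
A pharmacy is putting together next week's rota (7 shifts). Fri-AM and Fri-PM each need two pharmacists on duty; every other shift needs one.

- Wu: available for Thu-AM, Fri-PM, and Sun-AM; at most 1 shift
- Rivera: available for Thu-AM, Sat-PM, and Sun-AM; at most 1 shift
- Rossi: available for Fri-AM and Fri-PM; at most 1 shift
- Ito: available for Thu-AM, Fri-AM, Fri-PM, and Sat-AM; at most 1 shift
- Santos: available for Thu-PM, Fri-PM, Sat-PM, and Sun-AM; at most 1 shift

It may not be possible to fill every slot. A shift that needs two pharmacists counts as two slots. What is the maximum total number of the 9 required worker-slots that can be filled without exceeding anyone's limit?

Total capacity across all pharmacists is 1+1+1+1+1 = 5, and 9 slots are needed, so at most 5 can be filled.
An assignment achieving 5: Thu-AM→Wu, Thu-PM→Santos, Fri-AM→Rossi, Sat-AM→Ito, Sat-PM→Rivera.
Loads: Wu 1/1, Rivera 1/1, Rossi 1/1, Ito 1/1, Santos 1/1.

5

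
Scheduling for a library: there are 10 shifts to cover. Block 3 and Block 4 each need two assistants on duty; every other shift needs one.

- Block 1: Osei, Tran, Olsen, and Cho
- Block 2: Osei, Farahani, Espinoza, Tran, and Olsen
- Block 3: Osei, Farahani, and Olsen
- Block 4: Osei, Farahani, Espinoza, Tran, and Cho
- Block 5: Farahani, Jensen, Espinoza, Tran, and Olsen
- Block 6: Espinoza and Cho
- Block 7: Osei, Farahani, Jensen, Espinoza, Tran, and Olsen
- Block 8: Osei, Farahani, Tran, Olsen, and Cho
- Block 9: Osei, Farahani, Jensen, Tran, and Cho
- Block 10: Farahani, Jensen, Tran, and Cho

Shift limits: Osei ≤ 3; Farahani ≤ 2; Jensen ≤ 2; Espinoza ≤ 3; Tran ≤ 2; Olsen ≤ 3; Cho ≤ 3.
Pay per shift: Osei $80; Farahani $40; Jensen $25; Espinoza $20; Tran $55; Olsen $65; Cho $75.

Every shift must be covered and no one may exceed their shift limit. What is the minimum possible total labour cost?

$495

Picking the cheapest available assistant for each shift independently would cost $390, but that ignores the shift limits.
An optimal schedule: Block 1→Tran, Block 2→Espinoza, Block 3→Farahani+Olsen, Block 4→Farahani+Tran, Block 5→Espinoza, Block 6→Espinoza, Block 7→Olsen, Block 8→Olsen, Block 9→Jensen, Block 10→Jensen.
Total: 55 + 20 + 40 + 65 + 40 + 55 + 20 + 20 + 65 + 65 + 25 + 25 = $495.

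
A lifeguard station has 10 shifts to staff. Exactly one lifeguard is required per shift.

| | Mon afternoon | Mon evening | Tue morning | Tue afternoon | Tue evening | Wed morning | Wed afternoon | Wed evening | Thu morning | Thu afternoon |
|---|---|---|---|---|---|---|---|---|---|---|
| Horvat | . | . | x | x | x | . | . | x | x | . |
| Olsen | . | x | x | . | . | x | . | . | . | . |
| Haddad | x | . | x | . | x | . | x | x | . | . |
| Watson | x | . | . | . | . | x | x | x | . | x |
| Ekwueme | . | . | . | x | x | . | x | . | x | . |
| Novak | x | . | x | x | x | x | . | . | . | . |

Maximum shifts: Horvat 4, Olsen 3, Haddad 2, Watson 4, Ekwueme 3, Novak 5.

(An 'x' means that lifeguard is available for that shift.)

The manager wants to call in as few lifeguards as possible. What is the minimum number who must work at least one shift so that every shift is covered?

3

10 slots to fill and no one can take more than 5, so at least ⌈10/5⌉ = 2 lifeguards are needed.
Any 2 lifeguards together have capacity at most 5+4 = 9 < 10 slots, so 2 can never suffice.
Horvat, Olsen, and Watson alone can cover everything: Mon afternoon→Watson, Mon evening→Olsen, Tue morning→Horvat, Tue afternoon→Horvat, Tue evening→Horvat, Wed morning→Olsen, Wed afternoon→Watson, Wed evening→Watson, Thu morning→Horvat, Thu afternoon→Watson.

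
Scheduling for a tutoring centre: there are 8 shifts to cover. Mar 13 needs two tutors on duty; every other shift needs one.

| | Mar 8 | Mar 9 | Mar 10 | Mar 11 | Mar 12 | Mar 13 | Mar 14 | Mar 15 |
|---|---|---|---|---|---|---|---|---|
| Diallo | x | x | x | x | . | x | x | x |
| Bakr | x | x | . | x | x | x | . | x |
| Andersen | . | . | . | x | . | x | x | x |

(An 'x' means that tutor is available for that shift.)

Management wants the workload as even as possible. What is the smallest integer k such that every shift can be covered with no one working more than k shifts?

With 3 tutors and 9 worker-slots to fill, someone must work at least ⌈9/3⌉ = 3 shifts, so k ≥ 3.
k = 3 works: Mar 8→Diallo, Mar 9→Diallo, Mar 10→Diallo, Mar 11→Bakr, Mar 12→Bakr, Mar 13→Bakr+Andersen, Mar 14→Andersen, Mar 15→Andersen.
Loads: Diallo 3, Bakr 3, Andersen 3 — all ≤ 3.

3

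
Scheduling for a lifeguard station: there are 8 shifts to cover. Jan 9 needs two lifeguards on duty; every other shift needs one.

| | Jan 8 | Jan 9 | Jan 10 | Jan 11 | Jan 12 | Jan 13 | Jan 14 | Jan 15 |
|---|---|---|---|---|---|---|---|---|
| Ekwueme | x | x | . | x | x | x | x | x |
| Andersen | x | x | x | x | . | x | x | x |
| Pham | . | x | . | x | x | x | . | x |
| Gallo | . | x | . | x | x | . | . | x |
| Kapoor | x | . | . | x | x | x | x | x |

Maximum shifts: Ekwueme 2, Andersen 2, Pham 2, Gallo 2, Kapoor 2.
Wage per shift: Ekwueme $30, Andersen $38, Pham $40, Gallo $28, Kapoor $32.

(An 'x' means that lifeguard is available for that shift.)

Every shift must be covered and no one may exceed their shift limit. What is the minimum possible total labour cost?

Jan 10 can only be covered by Andersen, so that assignment is forced.
Picking the cheapest available lifeguard for each shift independently would cost $270, but that ignores the shift limits.
An optimal schedule: Jan 8→Ekwueme, Jan 9→Andersen+Pham, Jan 10→Andersen, Jan 11→Gallo, Jan 12→Gallo, Jan 13→Kapoor, Jan 14→Ekwueme, Jan 15→Kapoor.
Total: 30 + 38 + 40 + 38 + 28 + 28 + 32 + 30 + 32 = $296.

$296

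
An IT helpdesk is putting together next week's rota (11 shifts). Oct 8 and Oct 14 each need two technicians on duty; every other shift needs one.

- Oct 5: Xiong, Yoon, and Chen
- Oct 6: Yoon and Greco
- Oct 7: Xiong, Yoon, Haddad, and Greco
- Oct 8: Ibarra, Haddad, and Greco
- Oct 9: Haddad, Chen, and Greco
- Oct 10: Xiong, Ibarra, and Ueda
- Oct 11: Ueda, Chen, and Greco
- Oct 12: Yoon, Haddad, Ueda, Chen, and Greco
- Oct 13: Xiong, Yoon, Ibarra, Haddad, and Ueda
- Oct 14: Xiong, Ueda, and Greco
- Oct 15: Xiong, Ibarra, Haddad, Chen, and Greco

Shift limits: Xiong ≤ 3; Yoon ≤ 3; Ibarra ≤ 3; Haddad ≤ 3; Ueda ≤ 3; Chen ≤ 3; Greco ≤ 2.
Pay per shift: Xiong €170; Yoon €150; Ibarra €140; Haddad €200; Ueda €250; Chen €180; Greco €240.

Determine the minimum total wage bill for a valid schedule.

Picking the cheapest available technician for each shift independently would cost €2130, but that ignores the shift limits.
An optimal schedule: Oct 5→Yoon, Oct 6→Yoon, Oct 7→Xiong, Oct 8→Ibarra+Haddad, Oct 9→Chen, Oct 10→Ibarra, Oct 11→Chen, Oct 12→Yoon, Oct 13→Ibarra, Oct 14→Xiong+Greco, Oct 15→Xiong.
Total: 150 + 150 + 170 + 140 + 200 + 180 + 140 + 180 + 150 + 140 + 170 + 240 + 170 = €2180.

€2180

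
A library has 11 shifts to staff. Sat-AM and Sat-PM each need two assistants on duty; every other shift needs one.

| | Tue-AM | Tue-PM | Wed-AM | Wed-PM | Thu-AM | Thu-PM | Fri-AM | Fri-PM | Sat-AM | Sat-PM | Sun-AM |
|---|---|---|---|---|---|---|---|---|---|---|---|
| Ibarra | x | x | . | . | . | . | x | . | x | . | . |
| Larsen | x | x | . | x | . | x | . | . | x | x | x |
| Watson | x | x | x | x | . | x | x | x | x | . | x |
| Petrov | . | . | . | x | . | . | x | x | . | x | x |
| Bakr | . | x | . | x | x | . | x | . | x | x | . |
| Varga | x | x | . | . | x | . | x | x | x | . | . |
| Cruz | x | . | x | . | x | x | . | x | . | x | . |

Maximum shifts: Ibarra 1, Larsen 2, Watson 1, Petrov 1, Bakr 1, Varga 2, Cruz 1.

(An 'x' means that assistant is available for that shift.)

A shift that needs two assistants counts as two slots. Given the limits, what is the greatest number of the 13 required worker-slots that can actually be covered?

Total capacity across all assistants is 1+2+1+1+1+2+1 = 9, and 13 slots are needed, so at most 9 can be filled.
An assignment achieving 9: Tue-AM→Ibarra, Tue-PM→Varga, Wed-AM→Watson, Wed-PM→Petrov, Thu-AM→Bakr, Thu-PM→Larsen, Fri-PM→Varga, Sat-PM→Cruz, Sun-AM→Larsen.
Loads: Ibarra 1/1, Larsen 2/2, Watson 1/1, Petrov 1/1, Bakr 1/1, Varga 2/2, Cruz 1/1.

9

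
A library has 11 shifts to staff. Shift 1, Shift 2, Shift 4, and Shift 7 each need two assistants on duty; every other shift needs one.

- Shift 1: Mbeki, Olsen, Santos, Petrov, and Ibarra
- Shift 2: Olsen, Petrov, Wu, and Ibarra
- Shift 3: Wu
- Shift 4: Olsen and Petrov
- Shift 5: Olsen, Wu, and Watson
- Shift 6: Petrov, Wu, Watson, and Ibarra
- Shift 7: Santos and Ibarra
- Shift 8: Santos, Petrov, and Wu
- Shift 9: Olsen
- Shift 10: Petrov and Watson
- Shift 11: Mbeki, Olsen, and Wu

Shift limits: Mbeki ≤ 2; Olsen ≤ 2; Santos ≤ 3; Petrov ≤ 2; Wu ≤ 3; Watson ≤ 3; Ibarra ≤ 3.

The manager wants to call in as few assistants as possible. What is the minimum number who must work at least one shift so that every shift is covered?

15 slots to fill and no one can take more than 3, so at least ⌈15/3⌉ = 5 assistants are needed.
Any 5 assistants together have capacity at most 3+3+3+3+2 = 14 < 15 slots, so 5 can never suffice.
Mbeki, Olsen, Santos, Petrov, Wu, and Ibarra alone can cover everything: Shift 1→Mbeki+Santos, Shift 2→Wu+Ibarra, Shift 3→Wu, Shift 4→Olsen+Petrov, Shift 5→Wu, Shift 6→Ibarra, Shift 7→Santos+Ibarra, Shift 8→Santos, Shift 9→Olsen, Shift 10→Petrov, Shift 11→Mbeki.

6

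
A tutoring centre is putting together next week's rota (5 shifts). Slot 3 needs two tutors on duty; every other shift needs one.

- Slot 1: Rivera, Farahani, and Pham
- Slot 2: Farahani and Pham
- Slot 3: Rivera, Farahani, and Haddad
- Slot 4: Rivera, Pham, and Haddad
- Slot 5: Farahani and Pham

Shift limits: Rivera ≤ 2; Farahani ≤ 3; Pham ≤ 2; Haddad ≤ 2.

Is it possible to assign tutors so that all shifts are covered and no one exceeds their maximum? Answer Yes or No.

One valid schedule: Slot 1→Rivera, Slot 2→Farahani, Slot 3→Rivera+Farahani, Slot 4→Pham, Slot 5→Farahani.
Loads: Rivera 2/2, Farahani 3/3, Pham 1/2, Haddad 0/2 — all within limits.

Yes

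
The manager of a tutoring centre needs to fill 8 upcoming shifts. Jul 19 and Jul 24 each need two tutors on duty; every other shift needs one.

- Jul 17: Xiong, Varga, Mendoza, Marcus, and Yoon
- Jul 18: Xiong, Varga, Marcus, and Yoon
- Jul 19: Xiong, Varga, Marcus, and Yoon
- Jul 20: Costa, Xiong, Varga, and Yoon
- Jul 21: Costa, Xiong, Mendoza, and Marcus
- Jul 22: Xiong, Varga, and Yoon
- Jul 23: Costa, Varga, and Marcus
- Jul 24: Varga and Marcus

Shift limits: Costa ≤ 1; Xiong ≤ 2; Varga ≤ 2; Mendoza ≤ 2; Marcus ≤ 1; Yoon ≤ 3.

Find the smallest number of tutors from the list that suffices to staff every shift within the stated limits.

5

10 slots to fill and no one can take more than 3, so at least ⌈10/3⌉ = 4 tutors are needed.
Any 4 tutors together have capacity at most 3+2+2+2 = 9 < 10 slots, so 4 can never suffice.
Xiong, Varga, Mendoza, Marcus, and Yoon alone can cover everything: Jul 17→Mendoza, Jul 18→Yoon, Jul 19→Xiong+Yoon, Jul 20→Xiong, Jul 21→Mendoza, Jul 22→Yoon, Jul 23→Varga, Jul 24→Varga+Marcus.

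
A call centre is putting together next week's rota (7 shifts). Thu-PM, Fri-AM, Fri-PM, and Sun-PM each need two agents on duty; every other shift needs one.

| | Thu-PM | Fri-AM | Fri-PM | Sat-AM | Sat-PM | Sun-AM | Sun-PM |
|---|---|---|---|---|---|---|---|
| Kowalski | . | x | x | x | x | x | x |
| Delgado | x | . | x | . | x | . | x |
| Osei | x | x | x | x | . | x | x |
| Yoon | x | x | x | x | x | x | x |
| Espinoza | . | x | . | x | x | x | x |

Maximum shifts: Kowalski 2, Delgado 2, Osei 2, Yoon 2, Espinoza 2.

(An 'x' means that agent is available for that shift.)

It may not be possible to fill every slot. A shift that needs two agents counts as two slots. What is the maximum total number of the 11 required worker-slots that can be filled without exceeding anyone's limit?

Total capacity across all agents is 2+2+2+2+2 = 10, and 11 slots are needed, so at most 10 can be filled.
An assignment achieving 10: Thu-PM→Delgado+Osei, Fri-AM→Kowalski+Osei, Fri-PM→Kowalski+Delgado, Sat-AM→Yoon, Sat-PM→Yoon, Sun-AM→Espinoza, Sun-PM→Espinoza.
Loads: Kowalski 2/2, Delgado 2/2, Osei 2/2, Yoon 2/2, Espinoza 2/2.

10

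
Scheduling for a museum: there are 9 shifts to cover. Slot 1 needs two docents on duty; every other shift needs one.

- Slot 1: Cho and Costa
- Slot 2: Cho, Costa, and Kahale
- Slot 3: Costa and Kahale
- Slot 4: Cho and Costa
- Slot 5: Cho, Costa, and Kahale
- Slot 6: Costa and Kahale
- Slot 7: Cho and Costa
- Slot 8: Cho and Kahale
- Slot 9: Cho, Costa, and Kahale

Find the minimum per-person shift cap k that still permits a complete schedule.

With 3 docents and 10 worker-slots to fill, someone must work at least ⌈10/3⌉ = 4 shifts, so k ≥ 4.
k = 4 works: Slot 1→Cho+Costa, Slot 2→Costa, Slot 3→Costa, Slot 4→Cho, Slot 5→Kahale, Slot 6→Costa, Slot 7→Cho, Slot 8→Cho, Slot 9→Kahale.
Loads: Cho 4, Costa 4, Kahale 2 — all ≤ 4.

4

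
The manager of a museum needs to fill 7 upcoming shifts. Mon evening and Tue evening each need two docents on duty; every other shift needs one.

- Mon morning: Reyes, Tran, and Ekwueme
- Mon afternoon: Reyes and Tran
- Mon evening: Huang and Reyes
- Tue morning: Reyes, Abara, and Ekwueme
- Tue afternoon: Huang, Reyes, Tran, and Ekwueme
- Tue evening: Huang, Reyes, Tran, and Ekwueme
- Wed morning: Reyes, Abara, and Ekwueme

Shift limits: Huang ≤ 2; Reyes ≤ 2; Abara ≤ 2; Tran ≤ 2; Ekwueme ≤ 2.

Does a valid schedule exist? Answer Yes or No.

Mon evening can only be covered by Huang and Reyes, so that assignment is forced.
One valid schedule: Mon morning→Tran, Mon afternoon→Reyes, Mon evening→Huang+Reyes, Tue morning→Abara, Tue afternoon→Huang, Tue evening→Tran+Ekwueme, Wed morning→Abara.
Loads: Huang 2/2, Reyes 2/2, Abara 2/2, Tran 2/2, Ekwueme 1/2 — all within limits.

Yes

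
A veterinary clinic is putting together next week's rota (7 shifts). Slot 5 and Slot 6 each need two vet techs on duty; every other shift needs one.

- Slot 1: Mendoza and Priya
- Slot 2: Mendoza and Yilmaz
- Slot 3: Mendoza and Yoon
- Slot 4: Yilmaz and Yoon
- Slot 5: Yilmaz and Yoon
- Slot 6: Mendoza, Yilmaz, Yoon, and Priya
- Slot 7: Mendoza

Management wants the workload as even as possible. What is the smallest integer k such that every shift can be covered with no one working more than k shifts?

3

With 4 vet techs and 9 worker-slots to fill, someone must work at least ⌈9/4⌉ = 3 shifts, so k ≥ 3.
k = 3 works: Slot 1→Mendoza, Slot 2→Mendoza, Slot 3→Yoon, Slot 4→Yilmaz, Slot 5→Yilmaz+Yoon, Slot 6→Yilmaz+Yoon, Slot 7→Mendoza.
Loads: Mendoza 3, Yilmaz 3, Yoon 3, Priya 0 — all ≤ 3.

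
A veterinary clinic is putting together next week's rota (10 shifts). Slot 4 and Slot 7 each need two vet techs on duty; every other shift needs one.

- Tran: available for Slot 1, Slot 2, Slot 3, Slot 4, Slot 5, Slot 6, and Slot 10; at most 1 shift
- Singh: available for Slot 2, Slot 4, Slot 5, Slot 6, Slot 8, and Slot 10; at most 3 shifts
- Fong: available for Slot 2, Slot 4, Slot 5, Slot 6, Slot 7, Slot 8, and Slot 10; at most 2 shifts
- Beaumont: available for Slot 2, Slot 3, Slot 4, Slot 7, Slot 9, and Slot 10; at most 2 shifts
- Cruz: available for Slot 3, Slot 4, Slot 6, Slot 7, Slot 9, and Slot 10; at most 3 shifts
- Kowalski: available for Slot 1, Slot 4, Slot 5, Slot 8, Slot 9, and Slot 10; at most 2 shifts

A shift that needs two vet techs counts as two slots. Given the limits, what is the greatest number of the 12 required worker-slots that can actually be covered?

Total capacity across all vet techs is 1+3+2+2+3+2 = 13, and 12 slots are needed, so at most 12 can be filled.
An assignment achieving 12: Slot 1→Tran, Slot 2→Singh, Slot 3→Beaumont, Slot 4→Cruz+Kowalski, Slot 5→Singh, Slot 6→Fong, Slot 7→Fong+Beaumont, Slot 8→Singh, Slot 9→Cruz, Slot 10→Cruz.
Loads: Tran 1/1, Singh 3/3, Fong 2/2, Beaumont 2/2, Cruz 3/3, Kowalski 1/2.

12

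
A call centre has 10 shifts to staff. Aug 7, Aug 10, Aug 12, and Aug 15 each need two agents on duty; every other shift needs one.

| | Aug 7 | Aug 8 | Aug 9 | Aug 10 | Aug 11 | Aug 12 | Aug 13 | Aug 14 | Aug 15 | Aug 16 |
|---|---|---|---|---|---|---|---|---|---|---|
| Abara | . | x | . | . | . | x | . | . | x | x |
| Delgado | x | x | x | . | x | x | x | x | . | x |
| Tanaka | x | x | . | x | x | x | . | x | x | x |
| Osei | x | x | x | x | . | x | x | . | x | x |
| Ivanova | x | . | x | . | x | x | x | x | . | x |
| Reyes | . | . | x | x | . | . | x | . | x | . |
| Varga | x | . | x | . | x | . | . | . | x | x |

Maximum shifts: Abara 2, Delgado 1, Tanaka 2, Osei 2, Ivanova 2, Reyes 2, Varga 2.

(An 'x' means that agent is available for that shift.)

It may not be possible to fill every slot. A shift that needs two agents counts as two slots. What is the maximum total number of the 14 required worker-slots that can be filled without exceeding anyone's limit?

13

Total capacity across all agents is 2+1+2+2+2+2+2 = 13, and 14 slots are needed, so at most 13 can be filled.
An assignment achieving 13: Aug 7→Ivanova+Varga, Aug 8→Abara, Aug 9→Reyes, Aug 10→Tanaka+Osei, Aug 11→Tanaka, Aug 12→Abara+Ivanova, Aug 13→Osei, Aug 14→Delgado, Aug 15→Reyes+Varga.
Loads: Abara 2/2, Delgado 1/1, Tanaka 2/2, Osei 2/2, Ivanova 2/2, Reyes 2/2, Varga 2/2.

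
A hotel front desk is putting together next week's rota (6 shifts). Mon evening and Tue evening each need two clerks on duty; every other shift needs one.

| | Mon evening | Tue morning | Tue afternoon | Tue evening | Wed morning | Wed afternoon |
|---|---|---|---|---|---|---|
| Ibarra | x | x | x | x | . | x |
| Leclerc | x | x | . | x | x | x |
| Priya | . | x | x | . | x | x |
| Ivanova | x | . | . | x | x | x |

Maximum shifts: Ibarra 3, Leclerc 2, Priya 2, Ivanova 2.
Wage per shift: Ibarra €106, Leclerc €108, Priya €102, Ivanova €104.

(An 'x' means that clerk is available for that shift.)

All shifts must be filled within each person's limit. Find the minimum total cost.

Picking the cheapest available clerk for each shift independently would cost €828, but that ignores the shift limits.
An optimal schedule: Mon evening→Ivanova+Ibarra, Tue morning→Priya, Tue afternoon→Priya, Tue evening→Ivanova+Ibarra, Wed morning→Leclerc, Wed afternoon→Ibarra.
Total: 104 + 106 + 102 + 102 + 104 + 106 + 108 + 106 = €838.

€838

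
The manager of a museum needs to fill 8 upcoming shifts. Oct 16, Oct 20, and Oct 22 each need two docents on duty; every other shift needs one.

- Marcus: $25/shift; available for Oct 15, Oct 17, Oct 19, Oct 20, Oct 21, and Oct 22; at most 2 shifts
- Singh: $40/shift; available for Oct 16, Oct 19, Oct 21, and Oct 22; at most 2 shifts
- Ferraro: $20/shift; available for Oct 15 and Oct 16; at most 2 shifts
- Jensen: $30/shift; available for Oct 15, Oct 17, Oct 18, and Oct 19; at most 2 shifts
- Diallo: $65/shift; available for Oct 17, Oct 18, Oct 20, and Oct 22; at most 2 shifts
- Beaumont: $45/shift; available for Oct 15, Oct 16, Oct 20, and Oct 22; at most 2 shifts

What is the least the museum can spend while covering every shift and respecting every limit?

$385

Picking the cheapest available docent for each shift independently would cost $320, but that ignores the shift limits.
An optimal schedule: Oct 15→Ferraro, Oct 16→Ferraro+Singh, Oct 17→Marcus, Oct 18→Jensen, Oct 19→Jensen, Oct 20→Beaumont+Diallo, Oct 21→Marcus, Oct 22→Singh+Beaumont.
Total: 20 + 20 + 40 + 25 + 30 + 30 + 45 + 65 + 25 + 40 + 45 = $385.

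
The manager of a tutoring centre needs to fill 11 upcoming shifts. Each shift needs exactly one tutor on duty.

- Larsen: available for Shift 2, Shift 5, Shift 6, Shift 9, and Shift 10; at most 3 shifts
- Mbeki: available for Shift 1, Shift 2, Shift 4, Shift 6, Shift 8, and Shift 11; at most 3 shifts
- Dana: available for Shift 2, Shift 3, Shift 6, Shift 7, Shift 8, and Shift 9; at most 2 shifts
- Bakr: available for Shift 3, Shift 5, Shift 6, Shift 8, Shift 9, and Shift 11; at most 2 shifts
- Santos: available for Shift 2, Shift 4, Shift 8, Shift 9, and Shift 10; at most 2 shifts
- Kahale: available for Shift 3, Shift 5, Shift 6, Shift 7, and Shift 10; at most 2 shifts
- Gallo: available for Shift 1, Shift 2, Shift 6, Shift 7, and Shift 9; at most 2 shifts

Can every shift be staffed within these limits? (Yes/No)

Yes

One valid schedule: Shift 1→Mbeki, Shift 2→Larsen, Shift 3→Dana, Shift 4→Mbeki, Shift 5→Larsen, Shift 6→Kahale, Shift 7→Dana, Shift 8→Bakr, Shift 9→Bakr, Shift 10→Larsen, Shift 11→Mbeki.
Loads: Larsen 3/3, Mbeki 3/3, Dana 2/2, Bakr 2/2, Santos 0/2, Kahale 1/2, Gallo 0/2 — all within limits.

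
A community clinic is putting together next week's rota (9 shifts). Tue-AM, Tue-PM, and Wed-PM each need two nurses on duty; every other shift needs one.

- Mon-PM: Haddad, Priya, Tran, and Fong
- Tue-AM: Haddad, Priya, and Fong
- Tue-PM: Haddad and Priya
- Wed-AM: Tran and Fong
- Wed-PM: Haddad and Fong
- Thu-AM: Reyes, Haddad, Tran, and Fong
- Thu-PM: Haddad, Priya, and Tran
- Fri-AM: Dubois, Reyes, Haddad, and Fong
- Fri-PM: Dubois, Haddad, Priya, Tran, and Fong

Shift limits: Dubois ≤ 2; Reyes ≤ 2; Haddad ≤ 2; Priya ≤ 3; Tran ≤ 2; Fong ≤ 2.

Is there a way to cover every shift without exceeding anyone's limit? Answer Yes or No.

Yes

Tue-PM can only be covered by Haddad and Priya, so that assignment is forced.
Wed-PM can only be covered by Haddad and Fong, so that assignment is forced.
One valid schedule: Mon-PM→Tran, Tue-AM→Priya+Fong, Tue-PM→Haddad+Priya, Wed-AM→Tran, Wed-PM→Haddad+Fong, Thu-AM→Reyes, Thu-PM→Priya, Fri-AM→Dubois, Fri-PM→Dubois.
Loads: Dubois 2/2, Reyes 1/2, Haddad 2/2, Priya 3/3, Tran 2/2, Fong 2/2 — all within limits.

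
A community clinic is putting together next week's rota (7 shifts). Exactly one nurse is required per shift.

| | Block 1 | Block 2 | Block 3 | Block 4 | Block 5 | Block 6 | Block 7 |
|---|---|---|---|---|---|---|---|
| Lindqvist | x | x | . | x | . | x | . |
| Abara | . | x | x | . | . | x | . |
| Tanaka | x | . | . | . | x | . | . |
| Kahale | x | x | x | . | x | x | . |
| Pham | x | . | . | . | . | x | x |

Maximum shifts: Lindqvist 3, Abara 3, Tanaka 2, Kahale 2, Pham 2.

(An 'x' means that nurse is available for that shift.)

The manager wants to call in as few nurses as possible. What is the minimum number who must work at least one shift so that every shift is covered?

7 slots to fill and no one can take more than 3, so at least ⌈7/3⌉ = 3 nurses are needed.
Lindqvist, Kahale, and Pham alone can cover everything: Block 1→Lindqvist, Block 2→Lindqvist, Block 3→Kahale, Block 4→Lindqvist, Block 5→Kahale, Block 6→Pham, Block 7→Pham.

3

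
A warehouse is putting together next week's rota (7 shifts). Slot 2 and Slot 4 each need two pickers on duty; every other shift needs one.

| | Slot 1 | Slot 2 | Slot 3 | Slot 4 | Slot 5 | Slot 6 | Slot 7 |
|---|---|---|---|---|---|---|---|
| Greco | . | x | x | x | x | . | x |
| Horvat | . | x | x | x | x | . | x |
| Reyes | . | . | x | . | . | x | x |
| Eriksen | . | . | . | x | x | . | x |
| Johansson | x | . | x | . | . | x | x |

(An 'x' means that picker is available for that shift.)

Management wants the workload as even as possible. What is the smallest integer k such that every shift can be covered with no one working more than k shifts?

2

With 5 pickers and 9 worker-slots to fill, someone must work at least ⌈9/5⌉ = 2 shifts, so k ≥ 2.
k = 2 works: Slot 1→Johansson, Slot 2→Greco+Horvat, Slot 3→Reyes, Slot 4→Greco+Horvat, Slot 5→Eriksen, Slot 6→Reyes, Slot 7→Eriksen.
Loads: Greco 2, Horvat 2, Reyes 2, Eriksen 2, Johansson 1 — all ≤ 2.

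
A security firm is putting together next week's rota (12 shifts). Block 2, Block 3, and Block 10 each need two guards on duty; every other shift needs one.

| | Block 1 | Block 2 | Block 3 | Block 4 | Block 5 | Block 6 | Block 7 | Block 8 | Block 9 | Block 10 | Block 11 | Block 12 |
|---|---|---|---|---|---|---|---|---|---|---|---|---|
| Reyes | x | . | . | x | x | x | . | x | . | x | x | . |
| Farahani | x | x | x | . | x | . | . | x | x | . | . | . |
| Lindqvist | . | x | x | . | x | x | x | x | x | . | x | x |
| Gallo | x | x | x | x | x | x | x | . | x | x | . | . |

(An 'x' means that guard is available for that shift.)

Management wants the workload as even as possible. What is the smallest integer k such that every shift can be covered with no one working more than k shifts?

With 4 guards and 15 worker-slots to fill, someone must work at least ⌈15/4⌉ = 4 shifts, so k ≥ 4.
k = 4 works: Block 1→Reyes, Block 2→Farahani+Lindqvist, Block 3→Farahani+Lindqvist, Block 4→Reyes, Block 5→Gallo, Block 6→Gallo, Block 7→Lindqvist, Block 8→Farahani, Block 9→Farahani, Block 10→Reyes+Gallo, Block 11→Reyes, Block 12→Lindqvist.
Loads: Reyes 4, Farahani 4, Lindqvist 4, Gallo 3 — all ≤ 4.

4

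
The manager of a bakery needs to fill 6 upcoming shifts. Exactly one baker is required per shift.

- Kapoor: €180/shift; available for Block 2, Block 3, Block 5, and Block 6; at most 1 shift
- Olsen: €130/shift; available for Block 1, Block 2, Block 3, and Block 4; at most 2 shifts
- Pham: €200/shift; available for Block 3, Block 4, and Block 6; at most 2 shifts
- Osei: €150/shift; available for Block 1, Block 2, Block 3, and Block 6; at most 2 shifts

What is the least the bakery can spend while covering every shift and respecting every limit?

Block 5 can only be covered by Kapoor, so that assignment is forced.
Picking the cheapest available baker for each shift independently would cost €850, but that ignores the shift limits.
An optimal schedule: Block 1→Olsen, Block 2→Osei, Block 3→Pham, Block 4→Olsen, Block 5→Kapoor, Block 6→Osei.
Total: 130 + 150 + 200 + 130 + 180 + 150 = €940.

€940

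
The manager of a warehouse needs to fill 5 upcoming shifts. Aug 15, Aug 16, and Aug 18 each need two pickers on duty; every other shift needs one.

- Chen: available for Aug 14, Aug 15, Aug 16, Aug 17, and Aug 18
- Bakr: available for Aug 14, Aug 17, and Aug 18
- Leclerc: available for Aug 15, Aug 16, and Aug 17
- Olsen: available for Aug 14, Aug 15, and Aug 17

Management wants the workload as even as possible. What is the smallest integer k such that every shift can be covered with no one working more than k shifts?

2

With 4 pickers and 8 worker-slots to fill, someone must work at least ⌈8/4⌉ = 2 shifts, so k ≥ 2.
k = 2 works: Aug 14→Bakr, Aug 15→Leclerc+Olsen, Aug 16→Chen+Leclerc, Aug 17→Olsen, Aug 18→Chen+Bakr.
Loads: Chen 2, Bakr 2, Leclerc 2, Olsen 2 — all ≤ 2.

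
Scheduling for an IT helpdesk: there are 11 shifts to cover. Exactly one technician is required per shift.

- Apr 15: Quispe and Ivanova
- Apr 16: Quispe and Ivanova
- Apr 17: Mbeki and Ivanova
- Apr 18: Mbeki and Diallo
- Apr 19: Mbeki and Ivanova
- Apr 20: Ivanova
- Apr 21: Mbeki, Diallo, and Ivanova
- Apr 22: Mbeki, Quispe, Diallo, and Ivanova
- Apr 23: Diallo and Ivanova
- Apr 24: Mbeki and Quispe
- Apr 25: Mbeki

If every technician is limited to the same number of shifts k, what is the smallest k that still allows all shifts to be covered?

With 4 technicians and 11 worker-slots to fill, someone must work at least ⌈11/4⌉ = 3 shifts, so k ≥ 3.
k = 3 works: Apr 15→Quispe, Apr 16→Quispe, Apr 17→Mbeki, Apr 18→Mbeki, Apr 19→Ivanova, Apr 20→Ivanova, Apr 21→Diallo, Apr 22→Diallo, Apr 23→Diallo, Apr 24→Quispe, Apr 25→Mbeki.
Loads: Mbeki 3, Quispe 3, Diallo 3, Ivanova 2 — all ≤ 3.

3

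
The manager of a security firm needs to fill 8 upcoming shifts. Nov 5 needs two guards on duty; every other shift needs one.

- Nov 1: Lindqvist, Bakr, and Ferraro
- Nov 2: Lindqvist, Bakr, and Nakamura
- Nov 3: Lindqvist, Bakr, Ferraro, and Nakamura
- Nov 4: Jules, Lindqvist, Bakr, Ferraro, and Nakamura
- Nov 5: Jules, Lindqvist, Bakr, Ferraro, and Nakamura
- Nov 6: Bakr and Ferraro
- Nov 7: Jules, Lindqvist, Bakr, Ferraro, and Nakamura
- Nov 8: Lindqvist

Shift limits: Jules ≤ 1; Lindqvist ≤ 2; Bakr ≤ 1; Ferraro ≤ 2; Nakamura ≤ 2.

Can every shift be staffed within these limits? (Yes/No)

Total capacity is 1+2+1+2+2 = 8 but 9 worker-slots are needed — infeasible.

No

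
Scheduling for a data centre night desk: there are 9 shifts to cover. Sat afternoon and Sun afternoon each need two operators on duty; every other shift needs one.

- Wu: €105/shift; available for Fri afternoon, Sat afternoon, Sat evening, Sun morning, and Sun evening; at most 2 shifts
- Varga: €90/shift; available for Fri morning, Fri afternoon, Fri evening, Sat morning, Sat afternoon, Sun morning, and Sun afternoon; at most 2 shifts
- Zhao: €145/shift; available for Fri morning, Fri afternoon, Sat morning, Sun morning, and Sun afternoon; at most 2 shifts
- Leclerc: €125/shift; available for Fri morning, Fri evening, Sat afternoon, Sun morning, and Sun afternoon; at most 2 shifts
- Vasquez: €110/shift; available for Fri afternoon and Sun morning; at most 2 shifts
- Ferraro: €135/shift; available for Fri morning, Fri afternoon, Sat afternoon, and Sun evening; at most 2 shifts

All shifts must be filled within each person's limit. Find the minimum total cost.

Sat evening can only be covered by Wu, so that assignment is forced.
Picking the cheapest available operator for each shift independently would cost €1070, but that ignores the shift limits.
An optimal schedule: Fri morning→Ferraro, Fri afternoon→Vasquez, Fri evening→Varga, Sat morning→Varga, Sat afternoon→Leclerc+Ferraro, Sat evening→Wu, Sun morning→Vasquez, Sun afternoon→Leclerc+Zhao, Sun evening→Wu.
Total: 135 + 110 + 90 + 90 + 125 + 135 + 105 + 110 + 125 + 145 + 105 = €1275.

€1275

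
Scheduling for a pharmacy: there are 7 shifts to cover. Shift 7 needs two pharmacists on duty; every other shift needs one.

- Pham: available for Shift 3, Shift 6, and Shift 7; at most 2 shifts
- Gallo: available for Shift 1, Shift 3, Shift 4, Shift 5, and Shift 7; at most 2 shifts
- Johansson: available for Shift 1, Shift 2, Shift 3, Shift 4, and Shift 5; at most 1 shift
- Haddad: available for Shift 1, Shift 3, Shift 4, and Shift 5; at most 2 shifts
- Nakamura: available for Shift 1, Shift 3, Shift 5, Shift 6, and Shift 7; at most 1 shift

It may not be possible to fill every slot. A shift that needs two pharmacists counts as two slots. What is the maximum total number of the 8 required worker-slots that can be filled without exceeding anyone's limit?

Total capacity across all pharmacists is 2+2+1+2+1 = 8, and 8 slots are needed, so at most 8 can be filled.
An assignment achieving 8: Shift 1→Haddad, Shift 2→Johansson, Shift 3→Nakamura, Shift 4→Gallo, Shift 5→Haddad, Shift 6→Pham, Shift 7→Pham+Gallo.
Loads: Pham 2/2, Gallo 2/2, Johansson 1/1, Haddad 2/2, Nakamura 1/1.

8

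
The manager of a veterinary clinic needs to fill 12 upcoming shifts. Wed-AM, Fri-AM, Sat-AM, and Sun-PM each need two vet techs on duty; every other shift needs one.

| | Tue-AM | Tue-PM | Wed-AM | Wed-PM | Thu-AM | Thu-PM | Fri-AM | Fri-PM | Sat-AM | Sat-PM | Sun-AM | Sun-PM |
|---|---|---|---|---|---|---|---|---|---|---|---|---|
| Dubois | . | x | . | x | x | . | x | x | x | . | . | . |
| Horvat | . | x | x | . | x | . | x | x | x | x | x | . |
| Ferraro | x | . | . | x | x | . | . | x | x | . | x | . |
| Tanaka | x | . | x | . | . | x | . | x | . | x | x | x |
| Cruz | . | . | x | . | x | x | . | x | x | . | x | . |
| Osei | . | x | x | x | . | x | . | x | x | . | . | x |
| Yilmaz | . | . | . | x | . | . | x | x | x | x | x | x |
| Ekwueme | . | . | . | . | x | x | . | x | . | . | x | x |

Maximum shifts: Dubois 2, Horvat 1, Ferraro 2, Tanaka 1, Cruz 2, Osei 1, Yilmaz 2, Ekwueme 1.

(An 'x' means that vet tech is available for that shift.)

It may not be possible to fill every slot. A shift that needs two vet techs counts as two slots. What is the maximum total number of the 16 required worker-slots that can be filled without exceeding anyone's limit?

Total capacity across all vet techs is 2+1+2+1+2+1+2+1 = 12, and 16 slots are needed, so at most 12 can be filled.
An assignment achieving 12: Tue-AM→Ferraro, Tue-PM→Dubois, Wed-AM→Cruz+Osei, Wed-PM→Ferraro, Thu-PM→Cruz, Fri-AM→Dubois+Horvat, Sat-AM→Yilmaz, Sat-PM→Tanaka, Sun-PM→Yilmaz+Ekwueme.
Loads: Dubois 2/2, Horvat 1/1, Ferraro 2/2, Tanaka 1/1, Cruz 2/2, Osei 1/1, Yilmaz 2/2, Ekwueme 1/1.

12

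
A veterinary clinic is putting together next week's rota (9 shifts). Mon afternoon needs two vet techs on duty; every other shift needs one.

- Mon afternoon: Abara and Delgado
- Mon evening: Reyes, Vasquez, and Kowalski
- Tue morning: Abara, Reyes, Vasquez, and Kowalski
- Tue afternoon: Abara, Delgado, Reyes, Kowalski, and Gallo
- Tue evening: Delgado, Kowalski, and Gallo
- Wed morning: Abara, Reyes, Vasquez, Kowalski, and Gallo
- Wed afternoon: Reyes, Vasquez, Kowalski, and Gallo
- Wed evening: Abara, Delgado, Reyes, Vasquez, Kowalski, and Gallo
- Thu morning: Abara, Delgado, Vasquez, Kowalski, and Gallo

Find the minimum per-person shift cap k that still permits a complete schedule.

With 6 vet techs and 10 worker-slots to fill, someone must work at least ⌈10/6⌉ = 2 shifts, so k ≥ 2.
k = 2 works: Mon afternoon→Abara+Delgado, Mon evening→Reyes, Tue morning→Abara, Tue afternoon→Kowalski, Tue evening→Delgado, Wed morning→Vasquez, Wed afternoon→Reyes, Wed evening→Kowalski, Thu morning→Vasquez.
Loads: Abara 2, Delgado 2, Reyes 2, Vasquez 2, Kowalski 2, Gallo 0 — all ≤ 2.

2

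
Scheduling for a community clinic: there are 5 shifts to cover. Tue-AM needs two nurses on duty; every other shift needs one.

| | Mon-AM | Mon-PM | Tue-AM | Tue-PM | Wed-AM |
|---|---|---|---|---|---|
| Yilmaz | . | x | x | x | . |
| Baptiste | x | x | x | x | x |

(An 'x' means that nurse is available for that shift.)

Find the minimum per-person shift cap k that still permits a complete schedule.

With 2 nurses and 6 worker-slots to fill, someone must work at least ⌈6/2⌉ = 3 shifts, so k ≥ 3.
k = 3 works: Mon-AM→Baptiste, Mon-PM→Yilmaz, Tue-AM→Yilmaz+Baptiste, Tue-PM→Yilmaz, Wed-AM→Baptiste.
Loads: Yilmaz 3, Baptiste 3 — all ≤ 3.

3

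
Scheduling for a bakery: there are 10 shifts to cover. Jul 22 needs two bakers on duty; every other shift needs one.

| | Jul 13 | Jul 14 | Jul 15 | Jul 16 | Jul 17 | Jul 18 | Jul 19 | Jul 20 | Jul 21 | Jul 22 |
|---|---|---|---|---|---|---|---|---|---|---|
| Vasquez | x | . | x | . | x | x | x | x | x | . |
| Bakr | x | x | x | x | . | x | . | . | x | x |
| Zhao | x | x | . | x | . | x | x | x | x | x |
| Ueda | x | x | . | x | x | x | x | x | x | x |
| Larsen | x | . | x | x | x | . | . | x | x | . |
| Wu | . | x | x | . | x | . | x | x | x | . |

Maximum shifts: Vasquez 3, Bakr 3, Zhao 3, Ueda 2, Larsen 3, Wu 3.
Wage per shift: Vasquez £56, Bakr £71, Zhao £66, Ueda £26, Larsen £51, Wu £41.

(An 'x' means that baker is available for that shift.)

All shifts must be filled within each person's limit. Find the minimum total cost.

£506

Picking the cheapest available baker for each shift independently would cost £341, but that ignores the shift limits.
An optimal schedule: Jul 13→Larsen, Jul 14→Ueda, Jul 15→Wu, Jul 16→Larsen, Jul 17→Wu, Jul 18→Vasquez, Jul 19→Wu, Jul 20→Larsen, Jul 21→Vasquez, Jul 22→Ueda+Zhao.
Total: 51 + 26 + 41 + 51 + 41 + 56 + 41 + 51 + 56 + 26 + 66 = £506.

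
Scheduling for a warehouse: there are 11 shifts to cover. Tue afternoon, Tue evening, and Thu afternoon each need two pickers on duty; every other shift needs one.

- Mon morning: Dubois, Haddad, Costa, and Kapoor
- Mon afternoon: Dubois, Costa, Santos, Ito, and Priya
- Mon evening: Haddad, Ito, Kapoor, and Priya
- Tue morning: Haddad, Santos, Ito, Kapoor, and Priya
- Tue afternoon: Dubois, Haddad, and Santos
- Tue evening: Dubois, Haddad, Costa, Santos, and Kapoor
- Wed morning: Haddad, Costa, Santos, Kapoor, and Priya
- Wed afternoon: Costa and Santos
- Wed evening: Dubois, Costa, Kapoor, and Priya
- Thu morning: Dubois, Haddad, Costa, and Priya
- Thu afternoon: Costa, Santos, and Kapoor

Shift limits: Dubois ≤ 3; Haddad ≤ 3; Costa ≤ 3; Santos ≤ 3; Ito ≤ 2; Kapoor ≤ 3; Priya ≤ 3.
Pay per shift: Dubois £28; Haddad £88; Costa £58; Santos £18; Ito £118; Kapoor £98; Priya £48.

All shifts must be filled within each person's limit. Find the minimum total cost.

£632

Picking the cheapest available picker for each shift independently would cost £372, but that ignores the shift limits.
An optimal schedule: Mon morning→Dubois, Mon afternoon→Priya, Mon evening→Priya, Tue morning→Haddad, Tue afternoon→Santos+Dubois, Tue evening→Costa+Haddad, Wed morning→Costa, Wed afternoon→Santos, Wed evening→Dubois, Thu morning→Priya, Thu afternoon→Santos+Costa.
Total: 28 + 48 + 48 + 88 + 18 + 28 + 58 + 88 + 58 + 18 + 28 + 48 + 18 + 58 = £632.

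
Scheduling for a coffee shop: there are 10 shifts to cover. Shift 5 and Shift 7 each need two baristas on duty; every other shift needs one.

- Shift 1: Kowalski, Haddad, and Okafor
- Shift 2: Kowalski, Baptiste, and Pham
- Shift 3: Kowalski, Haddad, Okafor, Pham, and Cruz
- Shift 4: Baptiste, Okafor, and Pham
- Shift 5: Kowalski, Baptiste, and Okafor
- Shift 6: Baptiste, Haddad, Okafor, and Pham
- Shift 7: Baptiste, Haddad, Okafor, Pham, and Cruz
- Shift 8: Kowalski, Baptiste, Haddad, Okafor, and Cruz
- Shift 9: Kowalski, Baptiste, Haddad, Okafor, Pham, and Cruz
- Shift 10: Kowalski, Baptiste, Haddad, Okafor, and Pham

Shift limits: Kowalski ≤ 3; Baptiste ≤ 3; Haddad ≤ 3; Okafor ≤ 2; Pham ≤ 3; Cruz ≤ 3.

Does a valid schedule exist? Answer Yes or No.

One valid schedule: Shift 1→Kowalski, Shift 2→Kowalski, Shift 3→Haddad, Shift 4→Baptiste, Shift 5→Kowalski+Baptiste, Shift 6→Baptiste, Shift 7→Okafor+Pham, Shift 8→Haddad, Shift 9→Okafor, Shift 10→Haddad.
Loads: Kowalski 3/3, Baptiste 3/3, Haddad 3/3, Okafor 2/2, Pham 1/3, Cruz 0/3 — all within limits.

Yes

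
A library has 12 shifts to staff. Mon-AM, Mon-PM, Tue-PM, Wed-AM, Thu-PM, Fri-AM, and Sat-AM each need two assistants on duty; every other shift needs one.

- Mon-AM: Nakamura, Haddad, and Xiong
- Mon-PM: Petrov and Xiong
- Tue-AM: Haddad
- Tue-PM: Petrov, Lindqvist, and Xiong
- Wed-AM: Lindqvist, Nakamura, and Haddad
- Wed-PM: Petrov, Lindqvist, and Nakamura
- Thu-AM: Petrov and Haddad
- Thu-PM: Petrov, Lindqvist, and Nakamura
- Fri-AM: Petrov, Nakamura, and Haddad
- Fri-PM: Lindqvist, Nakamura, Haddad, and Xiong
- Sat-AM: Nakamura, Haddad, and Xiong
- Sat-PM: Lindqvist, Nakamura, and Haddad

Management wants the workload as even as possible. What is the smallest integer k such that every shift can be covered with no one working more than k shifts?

4

With 5 assistants and 19 worker-slots to fill, someone must work at least ⌈19/5⌉ = 4 shifts, so k ≥ 4.
k = 4 works: Mon-AM→Nakamura+Haddad, Mon-PM→Petrov+Xiong, Tue-AM→Haddad, Tue-PM→Petrov+Lindqvist, Wed-AM→Lindqvist+Nakamura, Wed-PM→Petrov, Thu-AM→Petrov, Thu-PM→Lindqvist+Nakamura, Fri-AM→Nakamura+Haddad, Fri-PM→Xiong, Sat-AM→Haddad+Xiong, Sat-PM→Lindqvist.
Loads: Petrov 4, Lindqvist 4, Nakamura 4, Haddad 4, Xiong 3 — all ≤ 4.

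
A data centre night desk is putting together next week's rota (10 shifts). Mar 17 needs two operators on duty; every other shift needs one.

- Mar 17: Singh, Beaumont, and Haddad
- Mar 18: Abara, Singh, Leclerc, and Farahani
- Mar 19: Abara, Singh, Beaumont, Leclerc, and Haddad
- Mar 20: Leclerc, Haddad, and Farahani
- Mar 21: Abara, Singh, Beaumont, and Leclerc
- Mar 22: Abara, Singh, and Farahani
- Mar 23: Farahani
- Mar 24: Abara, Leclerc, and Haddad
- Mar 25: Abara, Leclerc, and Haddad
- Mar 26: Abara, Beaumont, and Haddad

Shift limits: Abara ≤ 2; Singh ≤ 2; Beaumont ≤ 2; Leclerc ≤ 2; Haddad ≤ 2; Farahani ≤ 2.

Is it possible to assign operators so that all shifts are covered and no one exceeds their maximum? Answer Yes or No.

Mar 23 can only be covered by Farahani, so that assignment is forced.
One valid schedule: Mar 17→Singh+Beaumont, Mar 18→Farahani, Mar 19→Haddad, Mar 20→Leclerc, Mar 21→Singh, Mar 22→Abara, Mar 23→Farahani, Mar 24→Abara, Mar 25→Leclerc, Mar 26→Beaumont.
Loads: Abara 2/2, Singh 2/2, Beaumont 2/2, Leclerc 2/2, Haddad 1/2, Farahani 2/2 — all within limits.

Yes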